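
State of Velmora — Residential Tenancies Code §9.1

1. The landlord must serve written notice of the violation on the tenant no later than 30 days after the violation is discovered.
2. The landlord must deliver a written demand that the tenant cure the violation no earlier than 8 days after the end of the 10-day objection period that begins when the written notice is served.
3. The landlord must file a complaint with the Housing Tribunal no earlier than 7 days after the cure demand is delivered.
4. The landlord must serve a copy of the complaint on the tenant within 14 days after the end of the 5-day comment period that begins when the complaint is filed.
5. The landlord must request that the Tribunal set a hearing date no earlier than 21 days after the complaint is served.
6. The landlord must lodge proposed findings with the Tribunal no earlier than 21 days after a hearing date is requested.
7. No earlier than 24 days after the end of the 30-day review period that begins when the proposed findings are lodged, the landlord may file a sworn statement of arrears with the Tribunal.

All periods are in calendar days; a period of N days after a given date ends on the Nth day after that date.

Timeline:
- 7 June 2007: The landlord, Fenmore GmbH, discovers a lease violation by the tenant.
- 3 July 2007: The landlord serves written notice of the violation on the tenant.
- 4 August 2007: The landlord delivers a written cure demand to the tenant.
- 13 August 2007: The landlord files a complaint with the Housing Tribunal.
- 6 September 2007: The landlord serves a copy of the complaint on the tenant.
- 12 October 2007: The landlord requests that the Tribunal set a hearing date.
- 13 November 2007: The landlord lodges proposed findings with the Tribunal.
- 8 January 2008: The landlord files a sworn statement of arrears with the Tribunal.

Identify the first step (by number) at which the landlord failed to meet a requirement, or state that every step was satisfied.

Step 4

Step 1: 30 days after 7 June 2007 (when the violation is discovered) is 7 July 2007; done 3 July 2007 — timely.
Step 2: the earliest permitted date is 8 days after 13 July 2007 (end of the 10-day objection period, which began when the written notice is served on 3 July 2007), i.e. 21 July 2007; 4 August 2007 is on or after that date.
Step 3: the earliest permitted date is 7 days after 4 August 2007 (when the cure demand is delivered), i.e. 11 August 2007; done 13 August 2007, after the minimum wait.
Step 4: 14 days after 18 August 2007 (end of the 5-day comment period, which began when the complaint is filed on 13 August 2007) is 1 September 2007; done 6 September 2007 — 5 days late.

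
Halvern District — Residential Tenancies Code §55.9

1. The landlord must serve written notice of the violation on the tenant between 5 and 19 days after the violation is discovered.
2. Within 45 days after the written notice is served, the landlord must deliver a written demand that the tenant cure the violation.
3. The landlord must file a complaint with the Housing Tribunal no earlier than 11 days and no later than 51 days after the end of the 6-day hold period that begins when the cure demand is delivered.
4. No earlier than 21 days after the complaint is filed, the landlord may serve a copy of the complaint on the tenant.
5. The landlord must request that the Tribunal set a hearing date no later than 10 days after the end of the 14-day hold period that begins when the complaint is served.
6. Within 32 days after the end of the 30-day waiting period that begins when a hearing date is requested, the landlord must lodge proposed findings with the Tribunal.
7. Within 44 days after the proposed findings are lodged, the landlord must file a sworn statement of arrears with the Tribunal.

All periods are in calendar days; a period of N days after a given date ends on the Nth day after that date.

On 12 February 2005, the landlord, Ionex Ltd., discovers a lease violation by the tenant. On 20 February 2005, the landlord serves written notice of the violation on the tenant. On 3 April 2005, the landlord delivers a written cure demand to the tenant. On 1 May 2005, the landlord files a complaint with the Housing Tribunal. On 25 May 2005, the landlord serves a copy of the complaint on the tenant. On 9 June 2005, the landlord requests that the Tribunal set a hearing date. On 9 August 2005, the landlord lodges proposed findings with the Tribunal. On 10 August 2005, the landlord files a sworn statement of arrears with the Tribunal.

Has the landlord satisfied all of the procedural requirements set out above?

Yes

(1) the permitted window runs from 12 February 2005 + 5 = 17 February 2005 to 12 February 2005 + 19 = 3 March 2005; done 20 February 2005, which is between those dates.
(2) due by 20 February 2005 + 45 days = 6 April 2005; done 3 April 2005 — timely.
(3) the permitted window runs from 9 April 2005 + 11 = 20 April 2005 to 9 April 2005 + 51 = 30 May 2005; 1 May 2005 falls inside that range.
(4) permitted from 1 May 2005 + 21 days = 22 May 2005 onward; 25 May 2005 is on or after that date.
(5) due by 8 June 2005 + 10 days = 18 June 2005; 9 June 2005 is within that limit.
(6) due by 9 July 2005 + 32 days = 10 August 2005; completed 9 August 2005, before the deadline.
(7) due by 9 August 2005 + 44 days = 22 September 2005; 10 August 2005 is within that limit.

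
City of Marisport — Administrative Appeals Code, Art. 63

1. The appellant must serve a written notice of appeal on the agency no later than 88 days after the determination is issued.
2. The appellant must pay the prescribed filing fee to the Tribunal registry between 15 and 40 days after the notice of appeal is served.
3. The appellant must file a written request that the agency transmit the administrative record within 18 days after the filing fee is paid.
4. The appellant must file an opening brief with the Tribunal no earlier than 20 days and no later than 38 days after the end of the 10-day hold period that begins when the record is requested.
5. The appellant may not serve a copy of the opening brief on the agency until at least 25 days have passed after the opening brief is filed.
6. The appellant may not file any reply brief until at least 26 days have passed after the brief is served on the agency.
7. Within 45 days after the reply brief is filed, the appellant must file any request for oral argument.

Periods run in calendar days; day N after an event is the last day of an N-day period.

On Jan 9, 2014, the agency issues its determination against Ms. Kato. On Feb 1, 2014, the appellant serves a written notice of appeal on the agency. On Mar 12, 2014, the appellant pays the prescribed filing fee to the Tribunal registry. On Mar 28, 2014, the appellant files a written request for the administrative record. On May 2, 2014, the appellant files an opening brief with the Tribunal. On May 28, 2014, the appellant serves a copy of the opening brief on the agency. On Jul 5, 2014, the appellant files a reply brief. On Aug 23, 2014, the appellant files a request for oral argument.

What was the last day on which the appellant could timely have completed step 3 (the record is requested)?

Mar 30, 2014

Step 3 runs from Mar 12, 2014, when the filing fee is paid. 18 days after Mar 12, 2014 is Mar 30, 2014.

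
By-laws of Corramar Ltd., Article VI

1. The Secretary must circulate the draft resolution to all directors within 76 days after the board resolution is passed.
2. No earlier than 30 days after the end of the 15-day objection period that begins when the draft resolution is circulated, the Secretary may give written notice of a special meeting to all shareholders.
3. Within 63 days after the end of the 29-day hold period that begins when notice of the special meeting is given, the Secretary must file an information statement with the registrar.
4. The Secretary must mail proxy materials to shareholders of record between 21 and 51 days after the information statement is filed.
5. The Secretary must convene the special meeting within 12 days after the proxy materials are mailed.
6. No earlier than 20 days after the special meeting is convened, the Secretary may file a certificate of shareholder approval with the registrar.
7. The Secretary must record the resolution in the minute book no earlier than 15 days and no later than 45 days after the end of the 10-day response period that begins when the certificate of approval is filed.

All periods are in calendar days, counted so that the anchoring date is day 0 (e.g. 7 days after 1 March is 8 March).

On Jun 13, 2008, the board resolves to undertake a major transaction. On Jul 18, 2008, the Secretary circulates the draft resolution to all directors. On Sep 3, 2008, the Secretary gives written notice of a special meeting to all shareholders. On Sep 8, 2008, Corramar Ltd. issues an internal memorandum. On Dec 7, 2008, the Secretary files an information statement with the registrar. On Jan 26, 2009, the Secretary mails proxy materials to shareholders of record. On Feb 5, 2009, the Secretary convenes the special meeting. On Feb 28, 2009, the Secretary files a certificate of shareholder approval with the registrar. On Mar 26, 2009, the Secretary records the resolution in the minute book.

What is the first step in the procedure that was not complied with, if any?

Step 3

Step 1: 76 days after Jun 13, 2008 (when the board resolution is passed) is Aug 28, 2008; done Jul 18, 2008 — timely.
Step 2: the earliest permitted date is 30 days after Aug 2, 2008 (end of the 15-day objection period, which began when the draft resolution is circulated on Jul 18, 2008), i.e. Sep 1, 2008; Sep 3, 2008 is on or after that date.
Step 3: 63 days after Oct 2, 2008 (end of the 29-day hold period, which began when notice of the special meeting is given on Sep 3, 2008) is Dec 4, 2008; Dec 7, 2008 misses that deadline by 3 days.
The procedure was therefore not followed at step 3.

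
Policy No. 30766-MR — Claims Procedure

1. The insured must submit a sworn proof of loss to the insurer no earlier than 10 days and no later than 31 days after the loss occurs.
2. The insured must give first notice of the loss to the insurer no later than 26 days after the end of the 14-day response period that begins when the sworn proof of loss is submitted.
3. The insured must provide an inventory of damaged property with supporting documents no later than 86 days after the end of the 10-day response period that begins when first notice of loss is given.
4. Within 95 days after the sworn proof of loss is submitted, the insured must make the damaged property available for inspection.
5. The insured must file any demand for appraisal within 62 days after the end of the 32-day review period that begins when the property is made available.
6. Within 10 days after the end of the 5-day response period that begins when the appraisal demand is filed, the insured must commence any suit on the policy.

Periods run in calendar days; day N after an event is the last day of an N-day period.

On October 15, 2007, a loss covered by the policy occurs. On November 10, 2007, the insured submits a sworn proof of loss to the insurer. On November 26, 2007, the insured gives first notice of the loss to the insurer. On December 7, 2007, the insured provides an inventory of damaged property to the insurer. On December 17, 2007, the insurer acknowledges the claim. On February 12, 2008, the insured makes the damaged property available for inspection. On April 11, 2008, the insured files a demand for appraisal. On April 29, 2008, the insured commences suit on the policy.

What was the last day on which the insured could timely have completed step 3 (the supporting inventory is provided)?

March 1, 2008

First notice of loss is given on November 26, 2007; the 10-day response period therefore ends December 6, 2007, and step 3 runs from that date. 86 days after December 6, 2007 is March 1, 2008.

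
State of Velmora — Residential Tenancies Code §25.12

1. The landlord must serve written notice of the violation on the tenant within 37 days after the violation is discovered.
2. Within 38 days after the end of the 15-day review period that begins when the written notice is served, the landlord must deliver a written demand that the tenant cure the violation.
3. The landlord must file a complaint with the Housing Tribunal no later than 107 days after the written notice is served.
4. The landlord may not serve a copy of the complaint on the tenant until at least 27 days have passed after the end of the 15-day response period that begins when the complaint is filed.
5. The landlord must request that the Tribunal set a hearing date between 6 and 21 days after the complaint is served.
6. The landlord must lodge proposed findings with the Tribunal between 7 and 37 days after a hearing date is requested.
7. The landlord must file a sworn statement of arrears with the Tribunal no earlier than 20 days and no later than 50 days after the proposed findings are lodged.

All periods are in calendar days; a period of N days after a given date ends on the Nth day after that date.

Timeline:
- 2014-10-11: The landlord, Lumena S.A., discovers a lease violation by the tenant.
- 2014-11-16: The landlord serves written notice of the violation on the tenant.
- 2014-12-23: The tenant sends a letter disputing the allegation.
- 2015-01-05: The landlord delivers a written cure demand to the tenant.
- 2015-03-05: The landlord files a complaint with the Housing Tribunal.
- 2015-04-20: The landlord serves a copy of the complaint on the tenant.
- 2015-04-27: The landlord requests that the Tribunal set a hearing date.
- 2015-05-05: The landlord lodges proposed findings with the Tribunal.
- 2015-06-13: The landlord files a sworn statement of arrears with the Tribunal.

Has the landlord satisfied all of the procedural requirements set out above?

Step 1: 37 days after 2014-10-11 (when the violation is discovered) is 2014-11-17; completed 2014-11-16, before the deadline.
Step 2: 38 days after 2014-12-01 (end of the 15-day review period, which began when the written notice is served on 2014-11-16) is 2015-01-08; completed 2015-01-05, before the deadline.
Step 3: 107 days after 2014-11-16 (when the written notice is served) is 2015-03-03; not done until 2015-03-05, 2 days after the deadline.

No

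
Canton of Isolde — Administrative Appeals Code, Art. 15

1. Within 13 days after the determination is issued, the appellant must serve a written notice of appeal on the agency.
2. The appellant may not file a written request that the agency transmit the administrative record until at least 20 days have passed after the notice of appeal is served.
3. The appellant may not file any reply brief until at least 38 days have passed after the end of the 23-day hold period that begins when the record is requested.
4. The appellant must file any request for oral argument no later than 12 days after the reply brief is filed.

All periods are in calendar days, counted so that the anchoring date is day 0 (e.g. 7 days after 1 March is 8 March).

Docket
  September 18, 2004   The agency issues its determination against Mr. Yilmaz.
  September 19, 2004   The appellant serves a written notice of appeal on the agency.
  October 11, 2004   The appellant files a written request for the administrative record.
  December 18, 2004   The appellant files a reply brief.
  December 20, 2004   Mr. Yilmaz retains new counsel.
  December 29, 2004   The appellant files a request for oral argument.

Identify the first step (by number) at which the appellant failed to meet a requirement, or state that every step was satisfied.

None — every step was satisfied

Step 1: 13 days after September 18, 2004 (when the determination is issued) is October 1, 2004; done September 19, 2004 — timely.
Step 2: the earliest permitted date is 20 days after September 19, 2004 (when the notice of appeal is served), i.e. October 9, 2004; October 11, 2004 is on or after that date.
Step 3: the earliest permitted date is 38 days after November 3, 2004 (end of the 23-day hold period, which began when the record is requested on October 11, 2004), i.e. December 11, 2004; done December 18, 2004 — permitted.
Step 4: 12 days after December 18, 2004 (when the reply brief is filed) is December 30, 2004; completed December 29, 2004, before the deadline.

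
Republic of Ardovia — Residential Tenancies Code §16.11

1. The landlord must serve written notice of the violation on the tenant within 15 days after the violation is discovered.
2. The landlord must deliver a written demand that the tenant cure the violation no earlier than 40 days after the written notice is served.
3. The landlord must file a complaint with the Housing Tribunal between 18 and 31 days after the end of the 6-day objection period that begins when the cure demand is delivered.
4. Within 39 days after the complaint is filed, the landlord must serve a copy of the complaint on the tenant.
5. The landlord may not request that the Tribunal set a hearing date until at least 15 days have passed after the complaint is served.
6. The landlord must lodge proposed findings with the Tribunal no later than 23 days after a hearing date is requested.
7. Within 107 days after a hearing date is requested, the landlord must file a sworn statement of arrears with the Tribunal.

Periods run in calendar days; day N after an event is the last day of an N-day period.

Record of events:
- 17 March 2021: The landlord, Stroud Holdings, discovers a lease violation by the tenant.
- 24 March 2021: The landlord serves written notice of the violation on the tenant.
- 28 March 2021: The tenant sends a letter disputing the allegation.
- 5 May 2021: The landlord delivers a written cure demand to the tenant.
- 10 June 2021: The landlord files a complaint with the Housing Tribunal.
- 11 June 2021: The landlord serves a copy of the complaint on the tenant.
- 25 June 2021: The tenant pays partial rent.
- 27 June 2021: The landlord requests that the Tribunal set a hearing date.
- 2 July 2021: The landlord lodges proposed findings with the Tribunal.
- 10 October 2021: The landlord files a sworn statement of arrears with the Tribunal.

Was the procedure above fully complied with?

(1) due by 17 March 2021 + 15 days = 1 April 2021; 24 March 2021 is within that limit.
(2) permitted from 24 March 2021 + 40 days = 3 May 2021 onward; done 5 May 2021 — permitted.
(3) the permitted window runs from 11 May 2021 + 18 = 29 May 2021 to 11 May 2021 + 31 = 11 June 2021; done 10 June 2021, which is between those dates.
(4) due by 10 June 2021 + 39 days = 19 July 2021; completed 11 June 2021, before the deadline.
(5) permitted from 11 June 2021 + 15 days = 26 June 2021 onward; done 27 June 2021, after the minimum wait.
(6) due by 27 June 2021 + 23 days = 20 July 2021; done 2 July 2021 — timely.
(7) due by 27 June 2021 + 107 days = 12 October 2021; done 10 October 2021 — timely.

Yes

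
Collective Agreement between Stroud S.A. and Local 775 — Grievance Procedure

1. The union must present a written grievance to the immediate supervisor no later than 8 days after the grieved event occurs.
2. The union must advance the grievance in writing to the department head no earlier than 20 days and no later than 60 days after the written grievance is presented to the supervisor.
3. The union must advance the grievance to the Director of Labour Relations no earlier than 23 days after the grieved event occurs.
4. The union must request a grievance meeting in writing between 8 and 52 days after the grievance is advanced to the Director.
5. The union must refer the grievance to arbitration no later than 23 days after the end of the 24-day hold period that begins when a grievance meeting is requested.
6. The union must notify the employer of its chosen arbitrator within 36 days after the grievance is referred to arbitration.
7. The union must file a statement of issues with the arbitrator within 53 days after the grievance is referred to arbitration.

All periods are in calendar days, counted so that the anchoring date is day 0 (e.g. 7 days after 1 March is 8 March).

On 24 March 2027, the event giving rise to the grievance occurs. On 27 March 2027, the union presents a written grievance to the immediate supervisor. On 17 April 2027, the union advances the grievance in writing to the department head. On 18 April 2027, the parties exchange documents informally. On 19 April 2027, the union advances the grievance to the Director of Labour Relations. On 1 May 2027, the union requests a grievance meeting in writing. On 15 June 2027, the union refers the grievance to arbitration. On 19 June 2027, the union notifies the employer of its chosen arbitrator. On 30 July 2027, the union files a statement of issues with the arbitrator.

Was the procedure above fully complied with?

Yes

(1) due by 24 March 2027 + 8 days = 1 April 2027; done 27 March 2027 — timely.
(2) the permitted window runs from 27 March 2027 + 20 = 16 April 2027 to 27 March 2027 + 60 = 26 May 2027; done 17 April 2027 — within the window.
(3) permitted from 24 March 2027 + 23 days = 16 April 2027 onward; done 19 April 2027, after the minimum wait.
(4) the permitted window runs from 19 April 2027 + 8 = 27 April 2027 to 19 April 2027 + 52 = 10 June 2027; done 1 May 2027, which is between those dates.
(5) due by 25 May 2027 + 23 days = 17 June 2027; completed 15 June 2027, before the deadline.
(6) due by 15 June 2027 + 36 days = 21 July 2027; 19 June 2027 is within that limit.
(7) due by 15 June 2027 + 53 days = 7 August 2027; done 30 July 2027 — timely.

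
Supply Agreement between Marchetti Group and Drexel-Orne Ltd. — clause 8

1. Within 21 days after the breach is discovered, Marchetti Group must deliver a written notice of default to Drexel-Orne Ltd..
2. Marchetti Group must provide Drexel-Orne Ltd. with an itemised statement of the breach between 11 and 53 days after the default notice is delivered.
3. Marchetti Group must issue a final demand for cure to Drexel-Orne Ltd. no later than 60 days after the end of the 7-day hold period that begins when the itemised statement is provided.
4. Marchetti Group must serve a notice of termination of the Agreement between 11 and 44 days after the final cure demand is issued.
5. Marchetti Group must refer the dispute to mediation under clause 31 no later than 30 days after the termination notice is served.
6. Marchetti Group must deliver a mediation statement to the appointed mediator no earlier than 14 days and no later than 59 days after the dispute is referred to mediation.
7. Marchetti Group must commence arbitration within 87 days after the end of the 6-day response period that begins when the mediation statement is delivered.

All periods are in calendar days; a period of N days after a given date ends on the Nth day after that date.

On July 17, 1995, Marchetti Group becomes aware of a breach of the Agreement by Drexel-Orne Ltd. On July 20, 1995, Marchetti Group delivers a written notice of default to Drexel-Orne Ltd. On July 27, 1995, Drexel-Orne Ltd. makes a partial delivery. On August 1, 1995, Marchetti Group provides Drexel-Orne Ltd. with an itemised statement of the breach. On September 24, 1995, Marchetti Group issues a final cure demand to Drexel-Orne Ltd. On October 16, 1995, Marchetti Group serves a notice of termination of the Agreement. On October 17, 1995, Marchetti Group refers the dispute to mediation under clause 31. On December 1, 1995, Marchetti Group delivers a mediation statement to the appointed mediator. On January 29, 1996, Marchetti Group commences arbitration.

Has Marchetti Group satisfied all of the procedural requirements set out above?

Yes

Step 1 — counting 21 days from July 17, 1995 (when the breach is discovered) gives a deadline of August 7, 1995; completed July 20, 1995, before the deadline.
Step 2 — 11 and 53 days from July 20, 1995 (when the default notice is delivered) are July 31, 1995 and September 11, 1995 respectively; done August 1, 1995 — within the window.
Step 3 — counting 60 days from August 8, 1995 (end of the 7-day hold period, which began when the itemised statement is provided on August 1, 1995) gives a deadline of October 7, 1995; September 24, 1995 is within that limit.
Step 4 — 11 and 44 days from September 24, 1995 (when the final cure demand is issued) are October 5, 1995 and November 7, 1995 respectively; done October 16, 1995 — within the window.
Step 5 — counting 30 days from October 16, 1995 (when the termination notice is served) gives a deadline of November 15, 1995; October 17, 1995 is within that limit.
Step 6 — 14 and 59 days from October 17, 1995 (when the dispute is referred to mediation) are October 31, 1995 and December 15, 1995 respectively; done December 1, 1995, which is between those dates.
Step 7 — counting 87 days from December 7, 1995 (end of the 6-day response period, which began when the mediation statement is delivered on December 1, 1995) gives a deadline of March 3, 1996; completed January 29, 1996, before the deadline.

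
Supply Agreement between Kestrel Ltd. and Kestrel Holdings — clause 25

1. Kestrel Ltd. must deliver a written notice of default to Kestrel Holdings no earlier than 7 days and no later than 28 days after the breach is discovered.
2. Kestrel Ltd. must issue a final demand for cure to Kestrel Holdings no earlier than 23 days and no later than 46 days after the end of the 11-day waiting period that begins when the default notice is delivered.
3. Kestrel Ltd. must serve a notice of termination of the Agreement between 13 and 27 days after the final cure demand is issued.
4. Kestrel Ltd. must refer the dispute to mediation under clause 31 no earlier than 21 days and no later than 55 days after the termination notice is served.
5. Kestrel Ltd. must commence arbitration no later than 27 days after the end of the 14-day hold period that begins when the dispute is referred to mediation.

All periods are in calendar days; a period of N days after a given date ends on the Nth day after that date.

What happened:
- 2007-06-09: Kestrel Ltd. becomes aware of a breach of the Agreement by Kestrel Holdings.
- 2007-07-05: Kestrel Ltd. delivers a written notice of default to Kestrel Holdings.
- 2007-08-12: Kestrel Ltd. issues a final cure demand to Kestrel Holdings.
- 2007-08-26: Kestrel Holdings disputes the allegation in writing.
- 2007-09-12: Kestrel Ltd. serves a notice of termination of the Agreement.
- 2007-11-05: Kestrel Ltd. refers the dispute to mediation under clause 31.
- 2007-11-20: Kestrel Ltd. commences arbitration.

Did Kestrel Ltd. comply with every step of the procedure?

Step 1 — 7 and 28 days from 2007-06-09 (when the breach is discovered) are 2007-06-16 and 2007-07-07 respectively; done 2007-07-05, which is between those dates.
Step 2 — 23 and 46 days from 2007-07-16 (end of the 11-day waiting period, which began when the default notice is delivered on 2007-07-05) are 2007-08-08 and 2007-08-31 respectively; done 2007-08-12, which is between those dates.
Step 3 — 13 and 27 days from 2007-08-12 (when the final cure demand is issued) are 2007-08-25 and 2007-09-08 respectively; 2007-09-12 is 4 days past the end of the window.
Later steps need not be reached.

No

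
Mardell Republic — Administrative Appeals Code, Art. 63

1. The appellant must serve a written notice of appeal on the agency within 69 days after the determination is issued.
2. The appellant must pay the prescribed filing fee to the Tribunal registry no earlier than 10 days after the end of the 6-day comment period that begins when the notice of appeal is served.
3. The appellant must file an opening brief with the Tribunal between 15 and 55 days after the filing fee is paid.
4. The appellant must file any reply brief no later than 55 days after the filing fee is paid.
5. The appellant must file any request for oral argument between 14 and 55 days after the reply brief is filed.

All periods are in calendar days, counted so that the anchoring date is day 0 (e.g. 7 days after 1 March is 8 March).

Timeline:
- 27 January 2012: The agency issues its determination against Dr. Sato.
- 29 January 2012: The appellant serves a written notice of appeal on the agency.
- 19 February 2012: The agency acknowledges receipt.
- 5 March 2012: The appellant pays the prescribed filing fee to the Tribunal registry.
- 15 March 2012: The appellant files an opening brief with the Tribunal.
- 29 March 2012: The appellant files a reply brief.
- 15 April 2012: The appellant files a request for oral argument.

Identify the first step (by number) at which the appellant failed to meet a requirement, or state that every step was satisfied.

Step 3

Step 1 — counting 69 days from 27 January 2012 (when the determination is issued) gives a deadline of 5 April 2012; done 29 January 2012 — timely.
Step 2 — must wait 10 days from 4 February 2012 (end of the 6-day comment period, which began when the notice of appeal is served on 29 January 2012), so not before 14 February 2012; 5 March 2012 is on or after that date.
Step 3 — 15 and 55 days from 5 March 2012 (when the filing fee is paid) are 20 March 2012 and 29 April 2012 respectively; done 15 March 2012 — 5 days before the window opened.
Later steps need not be reached.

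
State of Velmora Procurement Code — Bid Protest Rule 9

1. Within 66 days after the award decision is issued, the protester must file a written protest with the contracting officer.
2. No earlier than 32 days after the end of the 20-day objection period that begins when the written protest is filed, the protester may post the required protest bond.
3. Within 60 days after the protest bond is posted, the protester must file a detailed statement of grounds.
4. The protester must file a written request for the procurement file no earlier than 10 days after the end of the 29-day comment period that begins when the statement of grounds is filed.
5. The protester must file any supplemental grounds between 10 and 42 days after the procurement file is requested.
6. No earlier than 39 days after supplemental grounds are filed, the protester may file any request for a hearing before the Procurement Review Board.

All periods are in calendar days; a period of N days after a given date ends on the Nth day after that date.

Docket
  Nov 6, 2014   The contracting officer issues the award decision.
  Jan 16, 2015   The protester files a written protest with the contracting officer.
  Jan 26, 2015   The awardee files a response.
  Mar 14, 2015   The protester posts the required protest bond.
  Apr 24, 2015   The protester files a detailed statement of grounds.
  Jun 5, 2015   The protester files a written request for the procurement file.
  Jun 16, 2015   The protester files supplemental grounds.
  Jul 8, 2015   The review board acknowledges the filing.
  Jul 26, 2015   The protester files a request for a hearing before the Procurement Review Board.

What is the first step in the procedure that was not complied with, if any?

Step 1: 66 days after Nov 6, 2014 (when the award decision is issued) is Jan 11, 2015; Jan 16, 2015 misses that deadline by 5 days.
The analysis stops there.

Step 1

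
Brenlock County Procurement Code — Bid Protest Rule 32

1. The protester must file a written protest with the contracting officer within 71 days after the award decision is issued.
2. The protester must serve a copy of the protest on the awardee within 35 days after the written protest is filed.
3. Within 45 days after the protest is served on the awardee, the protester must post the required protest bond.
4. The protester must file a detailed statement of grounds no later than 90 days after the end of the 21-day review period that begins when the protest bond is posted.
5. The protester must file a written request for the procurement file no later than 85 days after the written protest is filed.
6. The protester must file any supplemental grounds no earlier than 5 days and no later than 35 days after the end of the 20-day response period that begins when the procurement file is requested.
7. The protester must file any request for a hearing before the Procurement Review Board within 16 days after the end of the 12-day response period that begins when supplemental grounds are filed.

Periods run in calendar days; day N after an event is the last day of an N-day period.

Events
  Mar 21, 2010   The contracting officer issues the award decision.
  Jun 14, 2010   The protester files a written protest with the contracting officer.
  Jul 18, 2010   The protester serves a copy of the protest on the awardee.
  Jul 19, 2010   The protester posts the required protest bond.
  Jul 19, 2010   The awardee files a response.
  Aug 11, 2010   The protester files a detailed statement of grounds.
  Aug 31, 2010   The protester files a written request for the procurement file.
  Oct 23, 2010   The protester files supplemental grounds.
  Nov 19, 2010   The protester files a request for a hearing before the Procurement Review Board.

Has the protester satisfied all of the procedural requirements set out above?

No

Step 1: 71 days after Mar 21, 2010 (when the award decision is issued) is May 31, 2010; not done until Jun 14, 2010, 14 days after the deadline.
The analysis stops there.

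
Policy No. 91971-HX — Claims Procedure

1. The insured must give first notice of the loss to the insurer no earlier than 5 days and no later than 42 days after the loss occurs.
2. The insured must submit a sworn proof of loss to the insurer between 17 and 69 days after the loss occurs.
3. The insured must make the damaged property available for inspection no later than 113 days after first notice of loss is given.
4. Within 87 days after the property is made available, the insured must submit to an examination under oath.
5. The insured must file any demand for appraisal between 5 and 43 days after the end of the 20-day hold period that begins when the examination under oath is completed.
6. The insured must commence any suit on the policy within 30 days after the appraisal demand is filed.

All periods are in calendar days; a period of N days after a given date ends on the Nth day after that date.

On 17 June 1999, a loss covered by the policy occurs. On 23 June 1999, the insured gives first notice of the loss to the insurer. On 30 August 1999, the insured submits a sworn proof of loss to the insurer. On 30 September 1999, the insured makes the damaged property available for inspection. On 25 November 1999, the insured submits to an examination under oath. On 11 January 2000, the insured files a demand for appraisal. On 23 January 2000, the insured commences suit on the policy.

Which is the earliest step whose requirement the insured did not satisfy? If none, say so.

Step 1: the window is 5–42 days after 17 June 1999 (when the loss occurs), so 22 June 1999 through 29 July 1999; done 23 June 1999 — within the window.
Step 2: the window is 17–69 days after 17 June 1999 (when the loss occurs), so 4 July 1999 through 25 August 1999; 30 August 1999 is 5 days past the end of the window.
No need to go further; step 2 was not satisfied.

Step 2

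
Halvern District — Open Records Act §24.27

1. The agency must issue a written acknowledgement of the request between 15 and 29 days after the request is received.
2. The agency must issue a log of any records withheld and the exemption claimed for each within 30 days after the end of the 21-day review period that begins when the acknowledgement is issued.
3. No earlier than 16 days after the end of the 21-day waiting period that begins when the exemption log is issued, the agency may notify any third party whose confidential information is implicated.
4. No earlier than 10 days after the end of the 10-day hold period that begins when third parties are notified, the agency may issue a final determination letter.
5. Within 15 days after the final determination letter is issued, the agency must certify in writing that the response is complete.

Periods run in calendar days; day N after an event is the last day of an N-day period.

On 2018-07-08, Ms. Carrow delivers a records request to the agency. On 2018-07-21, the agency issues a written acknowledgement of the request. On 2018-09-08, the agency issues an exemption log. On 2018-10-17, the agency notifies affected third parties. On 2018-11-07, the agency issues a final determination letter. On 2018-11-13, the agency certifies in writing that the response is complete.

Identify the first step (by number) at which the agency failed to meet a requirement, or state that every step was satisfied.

Step 1: the window is 15–29 days after 2018-07-08 (when the request is received), so 2018-07-23 through 2018-08-06; done 2018-07-21 — 2 days before the window opened.
The analysis stops there.

Step 1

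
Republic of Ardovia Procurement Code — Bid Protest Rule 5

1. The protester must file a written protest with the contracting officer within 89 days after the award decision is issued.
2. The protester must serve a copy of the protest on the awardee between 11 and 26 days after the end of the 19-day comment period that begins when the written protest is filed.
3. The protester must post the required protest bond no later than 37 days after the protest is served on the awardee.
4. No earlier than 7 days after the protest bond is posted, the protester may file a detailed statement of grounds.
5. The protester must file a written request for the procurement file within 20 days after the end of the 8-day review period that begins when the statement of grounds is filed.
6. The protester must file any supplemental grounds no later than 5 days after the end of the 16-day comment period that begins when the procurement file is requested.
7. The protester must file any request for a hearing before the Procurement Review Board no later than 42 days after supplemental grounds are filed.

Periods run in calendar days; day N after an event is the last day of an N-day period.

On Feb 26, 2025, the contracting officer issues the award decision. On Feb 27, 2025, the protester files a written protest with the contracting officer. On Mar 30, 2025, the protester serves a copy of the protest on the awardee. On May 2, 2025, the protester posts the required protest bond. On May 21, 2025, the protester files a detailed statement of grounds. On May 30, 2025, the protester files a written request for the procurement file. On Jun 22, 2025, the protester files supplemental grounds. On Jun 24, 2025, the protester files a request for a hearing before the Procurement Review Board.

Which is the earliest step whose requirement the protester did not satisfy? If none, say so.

Step 6

Step 1: 89 days after Feb 26, 2025 (when the award decision is issued) is May 26, 2025; Feb 27, 2025 is within that limit.
Step 2: the window is 11–26 days after Mar 18, 2025 (end of the 19-day comment period, which began when the written protest is filed on Feb 27, 2025), so Mar 29, 2025 through Apr 13, 2025; done Mar 30, 2025 — within the window.
Step 3: 37 days after Mar 30, 2025 (when the protest is served on the awardee) is May 6, 2025; done May 2, 2025 — timely.
Step 4: the earliest permitted date is 7 days after May 2, 2025 (when the protest bond is posted), i.e. May 9, 2025; done May 21, 2025, after the minimum wait.
Step 5: 20 days after May 29, 2025 (end of the 8-day review period, which began when the statement of grounds is filed on May 21, 2025) is Jun 18, 2025; completed May 30, 2025, before the deadline.
Step 6: 5 days after Jun 15, 2025 (end of the 16-day comment period, which began when the procurement file is requested on May 30, 2025) is Jun 20, 2025; not done until Jun 22, 2025, 2 days after the deadline.
That is the first point of non-compliance.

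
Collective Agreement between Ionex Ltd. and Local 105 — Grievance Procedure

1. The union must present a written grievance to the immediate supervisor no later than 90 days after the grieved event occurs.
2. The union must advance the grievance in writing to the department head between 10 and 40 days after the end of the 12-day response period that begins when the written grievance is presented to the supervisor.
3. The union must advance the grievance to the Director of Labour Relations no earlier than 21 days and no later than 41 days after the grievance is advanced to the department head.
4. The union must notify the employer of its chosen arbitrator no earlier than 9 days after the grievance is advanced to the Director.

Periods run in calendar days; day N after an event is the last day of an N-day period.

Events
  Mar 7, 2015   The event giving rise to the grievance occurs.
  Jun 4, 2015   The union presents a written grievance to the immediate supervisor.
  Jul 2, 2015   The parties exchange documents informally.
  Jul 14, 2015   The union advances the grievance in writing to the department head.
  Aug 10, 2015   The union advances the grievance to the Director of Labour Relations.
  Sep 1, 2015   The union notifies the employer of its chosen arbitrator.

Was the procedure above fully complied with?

Yes

Step 1: 90 days after Mar 7, 2015 (when the grieved event occurs) is Jun 5, 2015; done Jun 4, 2015 — timely.
Step 2: the window is 10–40 days after Jun 16, 2015 (end of the 12-day response period, which began when the written grievance is presented to the supervisor on Jun 4, 2015), so Jun 26, 2015 through Jul 26, 2015; done Jul 14, 2015 — within the window.
Step 3: the window is 21–41 days after Jul 14, 2015 (when the grievance is advanced to the department head), so Aug 4, 2015 through Aug 24, 2015; Aug 10, 2015 falls inside that range.
Step 4: the earliest permitted date is 9 days after Aug 10, 2015 (when the grievance is advanced to the Director), i.e. Aug 19, 2015; done Sep 1, 2015 — permitted.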